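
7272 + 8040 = 15312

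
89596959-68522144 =21074815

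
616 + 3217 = 3833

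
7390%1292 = 930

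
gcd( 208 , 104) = 104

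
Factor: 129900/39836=75/23  =  3^1*5^2*23^(-1 ) 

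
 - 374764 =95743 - 470507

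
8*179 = 1432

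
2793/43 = 2793/43= 64.95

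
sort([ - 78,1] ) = [ - 78,1 ]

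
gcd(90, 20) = 10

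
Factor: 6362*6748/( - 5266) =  - 2^2 * 7^1*241^1*2633^ (  -  1)*3181^1 = - 21465388/2633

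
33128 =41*808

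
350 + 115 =465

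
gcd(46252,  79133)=1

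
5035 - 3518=1517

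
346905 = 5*69381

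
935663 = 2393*391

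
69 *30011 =2070759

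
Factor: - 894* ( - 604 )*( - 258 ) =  - 2^4*3^2 * 43^1 * 149^1 * 151^1 =- 139313808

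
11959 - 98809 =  - 86850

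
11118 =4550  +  6568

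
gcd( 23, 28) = 1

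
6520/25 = 1304/5 = 260.80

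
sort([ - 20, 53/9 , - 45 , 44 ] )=[ - 45, - 20, 53/9,44]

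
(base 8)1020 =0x210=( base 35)f3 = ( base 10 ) 528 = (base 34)fi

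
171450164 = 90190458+81259706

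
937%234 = 1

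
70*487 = 34090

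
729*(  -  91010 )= -66346290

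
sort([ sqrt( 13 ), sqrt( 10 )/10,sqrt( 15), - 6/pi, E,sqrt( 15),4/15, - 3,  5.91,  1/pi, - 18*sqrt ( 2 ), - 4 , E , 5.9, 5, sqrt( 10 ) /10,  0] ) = [-18*sqrt(2 ), - 4, - 3, - 6/pi, 0,4/15,sqrt(10)/10, sqrt(10 )/10,1/pi,E, E, sqrt( 13), sqrt( 15 ),  sqrt( 15 ),5, 5.9,  5.91]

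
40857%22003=18854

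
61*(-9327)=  - 568947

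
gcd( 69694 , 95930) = 2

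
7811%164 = 103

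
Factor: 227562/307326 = 97^1*131^(-1) = 97/131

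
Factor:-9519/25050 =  - 19/50 = - 2^( -1 )*5^ ( - 2)*19^1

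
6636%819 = 84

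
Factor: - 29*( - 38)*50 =55100 = 2^2*5^2*19^1*29^1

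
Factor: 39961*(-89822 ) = -2^1*89^1*97^1*449^1*463^1 = - 3589376942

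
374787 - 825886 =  - 451099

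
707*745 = 526715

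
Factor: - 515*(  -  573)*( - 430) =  - 2^1 * 3^1* 5^2*43^1*103^1*191^1=- 126890850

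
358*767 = 274586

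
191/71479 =191/71479 =0.00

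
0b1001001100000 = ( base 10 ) 4704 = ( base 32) 4j0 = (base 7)16500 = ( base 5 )122304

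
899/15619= 899/15619 = 0.06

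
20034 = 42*477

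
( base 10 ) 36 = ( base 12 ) 30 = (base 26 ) 1A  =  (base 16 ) 24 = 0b100100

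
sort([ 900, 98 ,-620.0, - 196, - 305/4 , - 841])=[ - 841, - 620.0,-196, - 305/4, 98, 900]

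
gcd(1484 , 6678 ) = 742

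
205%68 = 1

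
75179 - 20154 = 55025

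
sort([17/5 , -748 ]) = [ - 748, 17/5]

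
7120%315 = 190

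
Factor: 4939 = 11^1*449^1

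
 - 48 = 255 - 303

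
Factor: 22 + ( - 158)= - 136= -  2^3*17^1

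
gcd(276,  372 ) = 12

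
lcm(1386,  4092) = 85932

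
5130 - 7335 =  - 2205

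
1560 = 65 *24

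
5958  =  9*662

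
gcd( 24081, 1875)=3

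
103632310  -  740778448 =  - 637146138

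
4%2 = 0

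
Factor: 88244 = 2^2*13^1 * 1697^1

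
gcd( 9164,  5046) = 58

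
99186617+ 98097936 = 197284553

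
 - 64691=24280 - 88971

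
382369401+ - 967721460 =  - 585352059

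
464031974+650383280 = 1114415254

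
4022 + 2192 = 6214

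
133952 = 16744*8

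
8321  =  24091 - 15770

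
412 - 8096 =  - 7684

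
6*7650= 45900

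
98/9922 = 49/4961 = 0.01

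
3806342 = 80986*47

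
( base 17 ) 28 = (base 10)42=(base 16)2a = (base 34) 18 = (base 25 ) 1h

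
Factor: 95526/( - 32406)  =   - 15921/5401 = - 3^2 * 11^(  -  1) * 29^1*61^1 *491^( - 1) 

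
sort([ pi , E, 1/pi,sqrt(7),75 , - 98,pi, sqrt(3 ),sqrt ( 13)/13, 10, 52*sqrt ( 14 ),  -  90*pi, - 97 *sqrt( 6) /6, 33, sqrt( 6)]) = [ - 90 * pi,-98,- 97*sqrt(6 )/6, sqrt( 13 )/13, 1/pi , sqrt ( 3) , sqrt(6), sqrt (7), E,pi, pi, 10,  33, 75, 52*sqrt ( 14)] 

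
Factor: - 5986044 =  - 2^2*3^2*257^1*647^1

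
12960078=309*41942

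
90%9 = 0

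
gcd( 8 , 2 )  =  2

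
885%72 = 21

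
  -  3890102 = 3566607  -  7456709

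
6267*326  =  2043042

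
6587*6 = 39522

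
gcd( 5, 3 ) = 1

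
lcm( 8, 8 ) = 8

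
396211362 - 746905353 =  - 350693991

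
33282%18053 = 15229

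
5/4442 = 5/4442  =  0.00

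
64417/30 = 2147 + 7/30 = 2147.23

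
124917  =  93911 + 31006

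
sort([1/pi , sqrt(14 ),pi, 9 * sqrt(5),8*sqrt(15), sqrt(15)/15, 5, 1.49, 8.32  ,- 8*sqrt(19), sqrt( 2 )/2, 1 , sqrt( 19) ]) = [ - 8 * sqrt(19),sqrt(15)/15 , 1/pi, sqrt(2)/2, 1, 1.49 , pi, sqrt(14),sqrt(19 ), 5,8.32, 9*sqrt (5),8*sqrt (15 )]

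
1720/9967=1720/9967 = 0.17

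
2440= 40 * 61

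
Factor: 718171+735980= 3^1 * 71^1 * 6827^1  =  1454151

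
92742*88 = 8161296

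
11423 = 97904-86481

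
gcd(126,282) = 6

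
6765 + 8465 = 15230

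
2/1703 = 2/1703 = 0.00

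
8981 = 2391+6590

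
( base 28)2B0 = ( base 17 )686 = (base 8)3524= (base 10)1876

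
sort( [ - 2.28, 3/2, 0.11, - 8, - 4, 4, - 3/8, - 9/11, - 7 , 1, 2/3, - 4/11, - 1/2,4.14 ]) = [ - 8, - 7 , - 4, - 2.28, - 9/11, - 1/2, - 3/8, - 4/11,0.11, 2/3, 1, 3/2,4 , 4.14]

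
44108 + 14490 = 58598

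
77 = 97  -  20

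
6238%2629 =980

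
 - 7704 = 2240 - 9944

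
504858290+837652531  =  1342510821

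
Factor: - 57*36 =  - 2052 = - 2^2*3^3*19^1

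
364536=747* 488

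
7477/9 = 830 +7/9  =  830.78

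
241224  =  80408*3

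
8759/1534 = 5+1089/1534=5.71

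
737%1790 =737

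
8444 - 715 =7729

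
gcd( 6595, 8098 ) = 1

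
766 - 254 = 512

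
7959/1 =7959 = 7959.00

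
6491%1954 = 629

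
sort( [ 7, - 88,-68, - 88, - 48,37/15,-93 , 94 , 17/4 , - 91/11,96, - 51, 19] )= [ - 93, - 88, - 88, - 68, - 51 , - 48, - 91/11,37/15,17/4, 7, 19, 94,96 ]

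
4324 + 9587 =13911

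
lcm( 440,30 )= 1320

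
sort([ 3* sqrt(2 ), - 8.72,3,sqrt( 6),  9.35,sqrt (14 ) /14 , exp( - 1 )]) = [ - 8.72,sqrt( 14 )/14,exp( - 1 ), sqrt(6), 3,3*sqrt( 2), 9.35 ] 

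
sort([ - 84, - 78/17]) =[ - 84, - 78/17]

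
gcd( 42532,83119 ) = 1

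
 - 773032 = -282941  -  490091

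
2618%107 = 50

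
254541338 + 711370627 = 965911965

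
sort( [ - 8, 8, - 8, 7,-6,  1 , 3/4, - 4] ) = [ - 8, - 8, - 6, - 4,  3/4, 1, 7, 8 ]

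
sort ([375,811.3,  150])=[150,375,811.3] 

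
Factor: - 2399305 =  - 5^1 * 479861^1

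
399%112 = 63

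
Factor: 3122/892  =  2^( - 1)*7^1 = 7/2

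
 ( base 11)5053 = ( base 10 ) 6713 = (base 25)aid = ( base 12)3a75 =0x1a39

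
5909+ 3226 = 9135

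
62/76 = 31/38 = 0.82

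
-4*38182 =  - 152728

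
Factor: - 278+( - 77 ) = - 355   =  - 5^1*71^1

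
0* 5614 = 0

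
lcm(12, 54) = 108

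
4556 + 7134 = 11690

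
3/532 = 3/532 = 0.01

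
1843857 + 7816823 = 9660680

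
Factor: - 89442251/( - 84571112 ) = 2^ ( - 3 )*3217^1*27803^1*10571389^ (  -  1)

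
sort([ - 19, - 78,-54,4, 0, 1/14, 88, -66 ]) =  [  -  78, - 66,  -  54,-19, 0, 1/14,4, 88 ]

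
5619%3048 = 2571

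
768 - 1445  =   - 677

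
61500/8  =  15375/2 = 7687.50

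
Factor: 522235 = 5^1*7^1*43^1*347^1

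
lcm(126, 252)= 252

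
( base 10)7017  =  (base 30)7nr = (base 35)5ph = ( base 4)1231221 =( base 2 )1101101101001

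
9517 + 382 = 9899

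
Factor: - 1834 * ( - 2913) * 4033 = 2^1*3^1 *7^1*37^1*109^1*131^1*971^1= 21546068586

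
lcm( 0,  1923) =0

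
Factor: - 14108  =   - 2^2*3527^1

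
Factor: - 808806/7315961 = -2^1 *3^1* 53^ ( - 1) * 163^1*223^( - 1) *619^( - 1)*827^1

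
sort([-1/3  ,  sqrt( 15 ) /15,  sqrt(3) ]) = [-1/3, sqrt( 15 ) /15,  sqrt( 3) ] 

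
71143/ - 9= - 71143/9=- 7904.78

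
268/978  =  134/489 = 0.27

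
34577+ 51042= 85619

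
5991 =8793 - 2802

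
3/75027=1/25009 =0.00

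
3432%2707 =725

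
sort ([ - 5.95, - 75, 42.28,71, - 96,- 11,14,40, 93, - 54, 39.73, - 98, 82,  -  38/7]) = [ - 98, -96, - 75,  -  54,-11,-5.95,  -  38/7, 14 , 39.73, 40,42.28,71, 82,  93 ]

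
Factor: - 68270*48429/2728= - 2^(-2) *3^2 *5^1*11^ ( - 1) * 31^ (- 1 ) * 5381^1*6827^1 = - 1653123915/1364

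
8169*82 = 669858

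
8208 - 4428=3780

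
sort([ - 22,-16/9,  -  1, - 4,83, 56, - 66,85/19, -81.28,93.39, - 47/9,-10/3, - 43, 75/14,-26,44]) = [-81.28,-66 ,- 43 , - 26,  -  22, - 47/9, - 4, - 10/3, - 16/9,- 1,85/19,  75/14 , 44,56 , 83 , 93.39 ] 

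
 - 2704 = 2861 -5565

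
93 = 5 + 88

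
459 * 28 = 12852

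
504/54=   9 + 1/3 = 9.33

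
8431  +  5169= 13600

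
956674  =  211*4534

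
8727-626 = 8101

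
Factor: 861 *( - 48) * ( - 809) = 33434352 = 2^4*3^2*7^1* 41^1*809^1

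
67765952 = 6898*9824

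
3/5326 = 3/5326 = 0.00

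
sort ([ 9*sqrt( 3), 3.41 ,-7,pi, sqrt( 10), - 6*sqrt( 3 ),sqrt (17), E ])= [- 6*sqrt( 3 ), - 7, E,pi, sqrt( 10) , 3.41,sqrt( 17 ),9*sqrt( 3 ) ]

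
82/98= 41/49= 0.84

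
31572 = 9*3508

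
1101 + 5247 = 6348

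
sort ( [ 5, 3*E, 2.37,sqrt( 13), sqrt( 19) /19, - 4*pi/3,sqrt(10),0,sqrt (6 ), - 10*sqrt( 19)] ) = [ - 10*sqrt(19),-4*pi/3,0,sqrt( 19)/19, 2.37,sqrt(6), sqrt( 10), sqrt( 13),5 , 3*E]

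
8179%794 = 239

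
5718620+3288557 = 9007177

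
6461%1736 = 1253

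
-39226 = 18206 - 57432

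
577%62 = 19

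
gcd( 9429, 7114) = 1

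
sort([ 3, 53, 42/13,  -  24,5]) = [-24, 3,42/13,5,53 ] 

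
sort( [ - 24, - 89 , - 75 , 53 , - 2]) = [ - 89, - 75,  -  24 , - 2,53]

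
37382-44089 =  - 6707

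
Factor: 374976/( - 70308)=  - 2^4*3^( - 1)  =  - 16/3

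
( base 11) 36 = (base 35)14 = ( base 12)33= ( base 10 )39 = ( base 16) 27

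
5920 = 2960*2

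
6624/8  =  828 = 828.00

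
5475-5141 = 334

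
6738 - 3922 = 2816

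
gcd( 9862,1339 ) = 1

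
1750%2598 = 1750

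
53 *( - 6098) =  - 323194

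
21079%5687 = 4018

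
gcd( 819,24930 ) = 9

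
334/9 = 334/9 = 37.11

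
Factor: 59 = 59^1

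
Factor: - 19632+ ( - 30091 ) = - 19^1*2617^1 = -49723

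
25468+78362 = 103830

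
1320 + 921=2241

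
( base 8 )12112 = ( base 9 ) 7111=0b1010001001010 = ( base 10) 5194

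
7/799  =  7/799=0.01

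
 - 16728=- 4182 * 4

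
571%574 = 571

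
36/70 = 18/35= 0.51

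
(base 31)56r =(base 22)a82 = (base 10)5018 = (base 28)6b6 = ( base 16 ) 139a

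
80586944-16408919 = 64178025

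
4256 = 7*608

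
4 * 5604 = 22416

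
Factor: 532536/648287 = 2^3 * 3^1*193^(-1)*3359^(-1 )*22189^1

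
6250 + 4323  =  10573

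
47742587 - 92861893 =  - 45119306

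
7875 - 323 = 7552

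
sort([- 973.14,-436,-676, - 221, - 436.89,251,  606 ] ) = [ - 973.14, - 676, - 436.89,-436,-221, 251,606] 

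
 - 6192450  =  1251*(  -  4950)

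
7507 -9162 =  - 1655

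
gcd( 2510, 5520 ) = 10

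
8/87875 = 8/87875 = 0.00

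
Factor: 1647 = 3^3*61^1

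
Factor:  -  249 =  - 3^1*83^1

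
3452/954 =3+295/477 = 3.62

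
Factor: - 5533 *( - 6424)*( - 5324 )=-2^5 *11^5*73^1*503^1 = -189236213408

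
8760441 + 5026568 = 13787009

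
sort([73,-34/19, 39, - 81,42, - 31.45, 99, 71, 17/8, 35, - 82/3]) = [ -81, - 31.45, - 82/3 , - 34/19, 17/8, 35 , 39, 42,71,73,99]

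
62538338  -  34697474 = 27840864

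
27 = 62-35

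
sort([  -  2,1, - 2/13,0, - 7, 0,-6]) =[  -  7, - 6, - 2, - 2/13,0, 0,  1]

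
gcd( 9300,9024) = 12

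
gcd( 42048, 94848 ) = 192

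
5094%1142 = 526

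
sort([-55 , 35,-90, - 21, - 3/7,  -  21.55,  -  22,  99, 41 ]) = [ - 90 , - 55,-22, - 21.55 , - 21,  -  3/7, 35, 41, 99]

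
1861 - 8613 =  - 6752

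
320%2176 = 320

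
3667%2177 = 1490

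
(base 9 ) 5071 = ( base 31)3qk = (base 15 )1174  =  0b111001111101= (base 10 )3709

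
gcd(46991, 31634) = 1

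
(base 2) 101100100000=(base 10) 2848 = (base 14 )1076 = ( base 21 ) 69D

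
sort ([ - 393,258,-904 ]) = [ - 904, -393,  258] 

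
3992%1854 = 284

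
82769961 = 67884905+14885056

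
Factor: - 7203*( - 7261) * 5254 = 2^1*3^1*7^4*37^1*53^1*71^1*137^1 = 274789364682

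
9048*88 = 796224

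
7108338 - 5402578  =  1705760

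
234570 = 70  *3351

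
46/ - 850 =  - 23/425 = - 0.05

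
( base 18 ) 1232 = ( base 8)14610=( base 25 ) ABB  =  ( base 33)602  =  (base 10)6536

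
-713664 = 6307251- 7020915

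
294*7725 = 2271150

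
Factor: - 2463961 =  - 1153^1 * 2137^1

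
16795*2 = 33590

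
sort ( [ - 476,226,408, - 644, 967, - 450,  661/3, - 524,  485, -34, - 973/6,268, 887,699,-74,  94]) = [ - 644, - 524, - 476 , - 450, - 973/6,- 74, - 34,94,661/3,226,268, 408 , 485,699,887,967 ] 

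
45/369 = 5/41   =  0.12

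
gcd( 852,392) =4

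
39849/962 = 41 +11/26 =41.42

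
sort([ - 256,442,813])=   [ - 256,442,813] 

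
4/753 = 4/753=0.01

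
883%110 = 3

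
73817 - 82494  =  -8677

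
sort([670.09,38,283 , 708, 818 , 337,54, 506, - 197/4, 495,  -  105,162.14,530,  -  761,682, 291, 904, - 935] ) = [  -  935, - 761, - 105, - 197/4,38,54, 162.14,283,291,337,495,506, 530, 670.09,682, 708,818, 904]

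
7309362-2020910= 5288452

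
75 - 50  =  25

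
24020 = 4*6005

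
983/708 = 1 + 275/708 = 1.39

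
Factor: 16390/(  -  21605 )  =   - 22/29  =  -2^1*11^1*29^ (-1)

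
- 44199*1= -44199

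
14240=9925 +4315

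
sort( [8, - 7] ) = [ - 7, 8 ]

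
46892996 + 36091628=82984624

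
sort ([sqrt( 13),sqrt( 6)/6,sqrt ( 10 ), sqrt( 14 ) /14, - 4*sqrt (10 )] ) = [ - 4*sqrt( 10 ),sqrt( 14)/14,sqrt( 6)/6,sqrt( 10),sqrt( 13)] 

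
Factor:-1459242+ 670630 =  - 2^2 * 11^1*17923^1 = - 788612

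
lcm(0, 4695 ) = 0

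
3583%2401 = 1182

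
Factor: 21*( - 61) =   -  3^1*7^1*61^1= - 1281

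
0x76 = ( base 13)91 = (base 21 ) 5d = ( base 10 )118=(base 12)9A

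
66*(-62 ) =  - 4092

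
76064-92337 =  - 16273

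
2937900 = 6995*420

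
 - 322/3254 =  - 161/1627=- 0.10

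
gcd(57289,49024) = 1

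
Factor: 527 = 17^1*31^1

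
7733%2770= 2193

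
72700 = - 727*(-100 ) 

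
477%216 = 45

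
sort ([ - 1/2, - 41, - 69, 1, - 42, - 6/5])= [ - 69, - 42,-41, - 6/5, - 1/2,  1] 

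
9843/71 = 9843/71 = 138.63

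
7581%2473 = 162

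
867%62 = 61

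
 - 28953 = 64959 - 93912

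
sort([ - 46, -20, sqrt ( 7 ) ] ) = [ - 46, -20, sqrt( 7) ] 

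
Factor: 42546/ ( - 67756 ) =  - 21273/33878 = - 2^( - 1 ) * 3^1*7^1*13^ ( - 1)*1013^1 * 1303^ ( - 1 )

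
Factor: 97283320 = 2^3*5^1*139^1*17497^1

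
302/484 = 151/242=0.62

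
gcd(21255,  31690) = 5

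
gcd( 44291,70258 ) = 1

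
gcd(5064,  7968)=24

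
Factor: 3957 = 3^1*1319^1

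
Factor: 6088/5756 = 1522/1439 = 2^1 * 761^1 * 1439^( - 1) 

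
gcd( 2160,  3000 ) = 120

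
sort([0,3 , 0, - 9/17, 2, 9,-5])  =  [-5,  -  9/17, 0, 0, 2, 3, 9] 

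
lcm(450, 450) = 450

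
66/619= 66/619 =0.11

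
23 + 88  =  111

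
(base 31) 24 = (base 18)3c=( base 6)150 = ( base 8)102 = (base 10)66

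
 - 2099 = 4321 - 6420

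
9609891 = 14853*647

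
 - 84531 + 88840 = 4309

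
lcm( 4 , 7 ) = 28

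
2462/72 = 34 + 7/36 = 34.19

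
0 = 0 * 1691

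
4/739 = 4/739 = 0.01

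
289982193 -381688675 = -91706482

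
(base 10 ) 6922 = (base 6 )52014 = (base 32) 6oa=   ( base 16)1b0a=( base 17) 16g3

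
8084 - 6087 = 1997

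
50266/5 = 10053 + 1/5=10053.20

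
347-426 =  - 79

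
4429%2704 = 1725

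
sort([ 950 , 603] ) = [ 603,950]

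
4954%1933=1088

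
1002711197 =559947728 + 442763469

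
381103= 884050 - 502947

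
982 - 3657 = - 2675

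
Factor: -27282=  - 2^1*3^1*4547^1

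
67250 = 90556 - 23306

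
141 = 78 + 63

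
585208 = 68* 8606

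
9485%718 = 151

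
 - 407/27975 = -1 + 27568/27975 = -0.01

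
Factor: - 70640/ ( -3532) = 20 = 2^2 * 5^1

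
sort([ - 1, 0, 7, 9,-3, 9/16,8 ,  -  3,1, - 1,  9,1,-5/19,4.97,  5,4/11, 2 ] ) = [ - 3, - 3, - 1,-1, - 5/19 , 0, 4/11,9/16, 1, 1, 2, 4.97,5, 7, 8, 9,9 ] 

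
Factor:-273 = -3^1*7^1*13^1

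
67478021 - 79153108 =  - 11675087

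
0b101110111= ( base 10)375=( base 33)BC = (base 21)hi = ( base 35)AP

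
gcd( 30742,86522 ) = 2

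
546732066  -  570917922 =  - 24185856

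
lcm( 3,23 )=69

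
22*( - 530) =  - 11660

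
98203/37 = 2654 + 5/37 = 2654.14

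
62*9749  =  604438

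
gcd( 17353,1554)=259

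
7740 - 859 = 6881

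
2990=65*46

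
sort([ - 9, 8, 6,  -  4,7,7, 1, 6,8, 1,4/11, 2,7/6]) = [  -  9 , - 4,4/11,1, 1,7/6,2, 6, 6,7, 7,8,  8] 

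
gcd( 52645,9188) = 1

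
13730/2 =6865 = 6865.00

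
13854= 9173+4681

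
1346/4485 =1346/4485= 0.30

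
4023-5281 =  -1258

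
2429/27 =2429/27 = 89.96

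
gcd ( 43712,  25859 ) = 1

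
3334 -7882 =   -  4548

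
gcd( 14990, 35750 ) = 10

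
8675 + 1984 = 10659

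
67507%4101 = 1891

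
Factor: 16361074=2^1*8180537^1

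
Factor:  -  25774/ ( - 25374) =12887/12687 =3^( - 1)*7^2*263^1*4229^( - 1)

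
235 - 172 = 63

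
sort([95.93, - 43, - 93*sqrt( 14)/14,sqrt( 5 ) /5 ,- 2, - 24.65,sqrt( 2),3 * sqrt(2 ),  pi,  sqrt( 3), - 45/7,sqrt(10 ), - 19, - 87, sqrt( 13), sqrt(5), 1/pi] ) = [ - 87, - 43 , - 93* sqrt( 14)/14, - 24.65, - 19 , - 45/7, - 2, 1/pi , sqrt( 5)/5, sqrt( 2), sqrt(3 ),  sqrt(5),pi,sqrt( 10 ),  sqrt(13), 3*sqrt( 2), 95.93]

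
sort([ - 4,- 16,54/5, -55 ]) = [ - 55, -16,  -  4,54/5 ]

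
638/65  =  638/65= 9.82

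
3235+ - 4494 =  - 1259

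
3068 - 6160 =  - 3092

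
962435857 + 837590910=1800026767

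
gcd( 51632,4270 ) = 14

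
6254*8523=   53302842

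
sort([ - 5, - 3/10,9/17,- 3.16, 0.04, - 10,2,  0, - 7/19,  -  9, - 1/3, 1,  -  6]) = [ - 10, - 9, - 6, - 5, - 3.16,-7/19,-1/3, - 3/10, 0, 0.04,9/17, 1 , 2 ] 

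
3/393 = 1/131  =  0.01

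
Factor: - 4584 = - 2^3*3^1*191^1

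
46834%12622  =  8968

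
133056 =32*4158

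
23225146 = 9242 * 2513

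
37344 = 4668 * 8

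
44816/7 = 6402 + 2/7= 6402.29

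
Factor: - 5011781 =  - 5011781^1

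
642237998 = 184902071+457335927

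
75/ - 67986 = -1 + 22637/22662= -0.00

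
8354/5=1670+4/5 = 1670.80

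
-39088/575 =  -68 + 12/575= - 67.98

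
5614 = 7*802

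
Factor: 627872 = 2^5 * 7^1*2803^1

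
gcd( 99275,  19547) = 11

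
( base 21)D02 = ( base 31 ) 5u0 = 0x1667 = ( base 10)5735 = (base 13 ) 27c2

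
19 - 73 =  - 54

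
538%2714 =538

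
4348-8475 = - 4127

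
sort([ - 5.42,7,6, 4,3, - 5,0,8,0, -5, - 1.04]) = [ - 5.42, - 5, - 5, - 1.04,0,0, 3 , 4,6,7,8]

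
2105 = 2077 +28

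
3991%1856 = 279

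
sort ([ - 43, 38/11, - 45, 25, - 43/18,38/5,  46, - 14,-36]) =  [-45, - 43, -36, - 14,-43/18, 38/11, 38/5, 25, 46]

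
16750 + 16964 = 33714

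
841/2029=841/2029 = 0.41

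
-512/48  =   - 32/3 = - 10.67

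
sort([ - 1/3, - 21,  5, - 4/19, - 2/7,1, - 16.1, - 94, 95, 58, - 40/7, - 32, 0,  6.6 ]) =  [ - 94, - 32 , - 21, - 16.1 , - 40/7, - 1/3 , - 2/7, - 4/19 , 0,1, 5,  6.6,58,95]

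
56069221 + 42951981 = 99021202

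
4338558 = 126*34433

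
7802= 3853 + 3949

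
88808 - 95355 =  - 6547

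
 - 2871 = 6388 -9259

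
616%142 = 48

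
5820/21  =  277 + 1/7 =277.14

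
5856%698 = 272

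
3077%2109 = 968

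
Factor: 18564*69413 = 2^2*3^1*7^1*13^1*17^1*41^1*1693^1 = 1288582932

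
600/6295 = 120/1259 = 0.10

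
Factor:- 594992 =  - 2^4*41^1*907^1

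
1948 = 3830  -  1882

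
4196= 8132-3936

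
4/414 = 2/207 = 0.01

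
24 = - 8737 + 8761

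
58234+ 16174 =74408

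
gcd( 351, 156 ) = 39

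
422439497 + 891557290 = 1313996787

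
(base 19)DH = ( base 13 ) 174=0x108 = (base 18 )EC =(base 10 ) 264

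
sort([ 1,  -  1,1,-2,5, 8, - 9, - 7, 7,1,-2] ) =[-9 , - 7,-2,- 2,-1, 1, 1, 1, 5, 7, 8] 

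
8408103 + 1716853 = 10124956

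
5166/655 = 5166/655= 7.89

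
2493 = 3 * 831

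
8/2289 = 8/2289 = 0.00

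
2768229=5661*489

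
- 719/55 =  - 14 + 51/55=-13.07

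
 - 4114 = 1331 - 5445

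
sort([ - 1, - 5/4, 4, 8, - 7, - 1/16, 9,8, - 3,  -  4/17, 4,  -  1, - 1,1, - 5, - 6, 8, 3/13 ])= [ -7, - 6 , - 5, - 3,-5/4, - 1, - 1, - 1, - 4/17, - 1/16, 3/13,1,4,  4, 8,8,8 , 9 ]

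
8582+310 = 8892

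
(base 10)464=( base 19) 158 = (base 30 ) FE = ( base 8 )720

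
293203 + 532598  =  825801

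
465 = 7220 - 6755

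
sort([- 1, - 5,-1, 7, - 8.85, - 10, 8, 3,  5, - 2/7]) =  [ - 10, - 8.85, - 5, - 1, - 1, - 2/7,3, 5,7 , 8 ] 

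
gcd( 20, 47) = 1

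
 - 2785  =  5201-7986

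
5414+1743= 7157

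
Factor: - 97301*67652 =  - 6582607252 = - 2^2*13^1*1301^1 * 97301^1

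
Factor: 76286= 2^1*7^1 * 5449^1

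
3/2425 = 3/2425 = 0.00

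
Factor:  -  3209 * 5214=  - 2^1*3^1 * 11^1*79^1*3209^1 = - 16731726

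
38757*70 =2712990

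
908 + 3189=4097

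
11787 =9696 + 2091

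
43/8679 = 43/8679 = 0.00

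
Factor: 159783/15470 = 723/70 = 2^ (  -  1)*3^1  *  5^ ( - 1 )*7^(-1)*241^1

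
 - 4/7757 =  - 4/7757  =  -0.00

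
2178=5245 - 3067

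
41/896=41/896 =0.05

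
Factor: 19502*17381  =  338964262=2^1*7^3*13^1 * 191^1*199^1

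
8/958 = 4/479 =0.01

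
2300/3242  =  1150/1621 = 0.71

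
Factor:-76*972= - 2^4 *3^5 * 19^1 = - 73872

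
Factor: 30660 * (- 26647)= -2^2 * 3^1 * 5^1*7^1*73^1*26647^1= -816997020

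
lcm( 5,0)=0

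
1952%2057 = 1952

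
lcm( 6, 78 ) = 78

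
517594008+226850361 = 744444369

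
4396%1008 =364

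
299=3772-3473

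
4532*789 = 3575748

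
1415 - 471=944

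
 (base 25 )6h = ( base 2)10100111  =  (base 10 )167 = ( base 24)6n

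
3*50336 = 151008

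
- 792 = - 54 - 738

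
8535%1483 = 1120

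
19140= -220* (  -  87)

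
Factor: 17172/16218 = 2^1*3^2 * 17^( - 1) = 18/17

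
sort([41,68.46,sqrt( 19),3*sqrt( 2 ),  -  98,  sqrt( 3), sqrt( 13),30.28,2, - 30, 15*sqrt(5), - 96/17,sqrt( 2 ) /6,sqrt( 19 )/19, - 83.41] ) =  [ - 98, - 83.41,  -  30, - 96/17, sqrt (19)/19 , sqrt( 2) /6, sqrt(3 ),2,sqrt( 13), 3*sqrt( 2 ),sqrt( 19 ), 30.28, 15*sqrt(5 ), 41,  68.46 ]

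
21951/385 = 21951/385 = 57.02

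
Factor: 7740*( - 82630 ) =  - 2^3*3^2  *  5^2*43^1*8263^1   =  - 639556200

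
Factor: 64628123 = 7^1*9232589^1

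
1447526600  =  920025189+527501411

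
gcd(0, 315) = 315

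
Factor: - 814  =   - 2^1*11^1*37^1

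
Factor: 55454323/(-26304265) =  - 5^( - 1)*13^(  -  1)* 17^1*19^( - 3)*59^(  -  1)*3262019^1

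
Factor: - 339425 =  - 5^2*13577^1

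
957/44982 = 319/14994= 0.02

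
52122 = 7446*7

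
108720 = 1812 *60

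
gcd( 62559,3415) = 1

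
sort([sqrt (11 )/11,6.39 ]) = [sqrt(11 )/11,6.39 ]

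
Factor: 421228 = 2^2*31^1  *43^1*79^1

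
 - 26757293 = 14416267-41173560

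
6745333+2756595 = 9501928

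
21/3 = 7 = 7.00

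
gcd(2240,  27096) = 8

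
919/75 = 919/75= 12.25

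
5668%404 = 12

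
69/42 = 1 + 9/14=1.64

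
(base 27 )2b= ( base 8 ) 101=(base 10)65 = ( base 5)230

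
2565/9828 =95/364 = 0.26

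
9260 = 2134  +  7126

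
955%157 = 13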